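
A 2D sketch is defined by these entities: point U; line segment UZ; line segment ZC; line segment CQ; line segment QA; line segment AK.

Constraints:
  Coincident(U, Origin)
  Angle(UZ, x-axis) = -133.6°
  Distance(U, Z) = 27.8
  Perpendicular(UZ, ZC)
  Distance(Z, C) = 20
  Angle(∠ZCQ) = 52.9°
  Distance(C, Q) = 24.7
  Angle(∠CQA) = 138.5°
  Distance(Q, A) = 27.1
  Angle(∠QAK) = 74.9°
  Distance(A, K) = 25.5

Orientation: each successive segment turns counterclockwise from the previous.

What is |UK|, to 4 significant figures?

34.46

U is at the origin; UZ runs at -133.6° with length 27.8, so Z = (-19.17, -20.13). The perpendicularity gives ZC at right angles to UZ, so ZC runs at -43.60°; with |ZC| = 20.0, C = (-4.688, -33.92). ∠ZCQ = 52.9° gives CQ at 83.50° from the x-axis; with |CQ| = 24.7, Q = (-1.892, -9.383). ∠CQA = 138.5° gives QA at 125.0° from the x-axis; with |QA| = 27.1, A = (-17.44, 12.82). ∠QAK = 74.9° gives AK at -129.9° from the x-axis; with |AK| = 25.5, K = (-33.79, -6.747). Then |UK| = |K − U| = 34.46.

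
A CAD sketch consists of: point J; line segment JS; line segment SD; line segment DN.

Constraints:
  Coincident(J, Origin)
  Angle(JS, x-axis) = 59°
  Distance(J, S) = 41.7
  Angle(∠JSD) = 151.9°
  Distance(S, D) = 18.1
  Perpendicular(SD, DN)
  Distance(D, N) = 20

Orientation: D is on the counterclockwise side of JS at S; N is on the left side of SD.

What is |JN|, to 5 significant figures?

54.886

J is at the origin; JS runs at 59.0° with length 41.7, so S = 41.7·(cos 59.0°, sin 59.0°) = (21.477, 35.744). ∠JSD = 151.9°, so SD runs at 59.0° + (180° − 151.9°) = 87.100° from the x-axis; with |SD| = 18.1, D = S + 18.1·(cos 87.100°, sin 87.100°) = (22.393, 53.821). SD ⟂ DN; with |DN| = 20.0 on the left of SD, N = D + 20.0·(-0.99872, 0.050593) = (2.4184, 54.833). Then |JN| = |N − J| = 54.886.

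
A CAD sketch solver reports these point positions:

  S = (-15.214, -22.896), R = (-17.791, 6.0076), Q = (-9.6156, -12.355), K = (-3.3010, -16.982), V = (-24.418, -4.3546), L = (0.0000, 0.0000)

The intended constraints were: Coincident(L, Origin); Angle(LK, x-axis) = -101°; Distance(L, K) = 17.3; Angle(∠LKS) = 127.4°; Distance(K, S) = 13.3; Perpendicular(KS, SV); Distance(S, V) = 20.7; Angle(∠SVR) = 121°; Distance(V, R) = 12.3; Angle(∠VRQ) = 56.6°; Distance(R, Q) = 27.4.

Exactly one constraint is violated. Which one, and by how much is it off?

Distance(R, Q) = 27.4 — off by 7.30.

L = (0.00, 0.00) ✓; LK at -101.0° ✓; |LK| = 17.30 ✓; ∠LKS = 127.4° ✓; |KS| = 13.30 ✓; ∠(KS, SV) = 90.00° ✓; |SV| = 20.70 ✓; ∠SVR = 121.0° ✓; |VR| = 12.30 ✓; ∠VRQ = 56.60° ✓; |RQ| = 20.10 ✗.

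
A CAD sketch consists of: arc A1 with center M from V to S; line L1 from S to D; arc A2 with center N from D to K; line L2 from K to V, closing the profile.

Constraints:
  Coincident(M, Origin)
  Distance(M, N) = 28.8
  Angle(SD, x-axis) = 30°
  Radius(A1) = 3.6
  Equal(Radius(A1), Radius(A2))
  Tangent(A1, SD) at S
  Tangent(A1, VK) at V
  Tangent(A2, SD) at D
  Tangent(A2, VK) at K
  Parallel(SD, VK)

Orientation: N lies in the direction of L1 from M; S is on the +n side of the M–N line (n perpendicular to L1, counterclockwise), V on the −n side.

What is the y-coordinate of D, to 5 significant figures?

17.518

Tangency of A1 to both parallel lines with radius 3.6 puts S and V at M ± 3.6·n: S = (-1.8000, 3.1177), V = (1.8000, -3.1177). Equal radii place D and K the same way about N: D = N + 3.6·n = (23.142, 17.518), K = N − 3.6·n = (26.742, 11.282). So D.y = 17.518.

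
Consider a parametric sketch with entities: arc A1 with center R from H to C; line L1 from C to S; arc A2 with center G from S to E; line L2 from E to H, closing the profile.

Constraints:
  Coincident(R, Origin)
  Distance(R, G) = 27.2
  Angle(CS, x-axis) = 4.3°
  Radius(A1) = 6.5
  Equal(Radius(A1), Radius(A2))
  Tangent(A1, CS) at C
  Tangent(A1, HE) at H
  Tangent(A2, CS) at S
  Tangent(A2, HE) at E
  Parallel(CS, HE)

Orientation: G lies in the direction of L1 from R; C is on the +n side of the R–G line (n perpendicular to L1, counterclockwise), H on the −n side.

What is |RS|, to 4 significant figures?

27.97

The slot axis is L1's direction at 4.3°, so u = (cos 4.3°, sin 4.3°) = (0.9972, 0.07498) and n = (−sin 4.3°, cos 4.3°) = (-0.07498, 0.9972). R is at the origin and G lies 27.2 along u from R, so G = 27.2·u = (27.12, 2.039). Tangency of A1 to both parallel lines with radius 6.5 puts C and H at R ± 6.5·n: C = (-0.4874, 6.482), H = (0.4874, -6.482). Equal radii place S and E the same way about G: S = G + 6.5·n = (26.64, 8.521), E = G − 6.5·n = (27.61, -4.442). Then |RS| = |S − R| = 27.97.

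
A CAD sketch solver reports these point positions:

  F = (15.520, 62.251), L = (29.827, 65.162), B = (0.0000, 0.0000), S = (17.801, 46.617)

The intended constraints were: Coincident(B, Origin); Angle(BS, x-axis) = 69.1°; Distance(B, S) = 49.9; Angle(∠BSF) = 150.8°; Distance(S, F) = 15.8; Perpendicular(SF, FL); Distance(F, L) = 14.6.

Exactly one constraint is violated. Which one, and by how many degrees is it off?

Perpendicular(SF, FL) — off by 3.20°.

B = (0.00, 0.00) ✓; BS at 69.10° ✓; |BS| = 49.90 ✓; ∠BSF = 150.8° ✓; |SF| = 15.80 ✓; ∠(SF, FL) = 86.80° ✗; |FL| = 14.60 ✓.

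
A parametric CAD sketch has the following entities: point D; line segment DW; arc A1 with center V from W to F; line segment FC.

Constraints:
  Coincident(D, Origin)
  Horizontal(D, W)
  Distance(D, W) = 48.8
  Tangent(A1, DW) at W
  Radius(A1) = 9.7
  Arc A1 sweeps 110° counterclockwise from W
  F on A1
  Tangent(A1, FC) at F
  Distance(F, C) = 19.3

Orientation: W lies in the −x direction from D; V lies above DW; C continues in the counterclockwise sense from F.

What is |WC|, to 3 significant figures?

31.3

D is at the origin; D and W share the same y with |DW| = 48.8 and W on the −x side, so W = (-48.8, 0.00). A1 meets DW tangentially, so VW is at right angles to DW, so V = W + (0, 9.7) = (-48.8, 9.70). On A1, W sits at bearing -90° from V; a 110° counterclockwise sweep puts F at bearing 20°, so F = V + 9.7·(cos 20°, sin 20°) = (-39.7, 13.0). Since A1 is tangent to FC there, VF ⟂ FC, so FC runs along (−sin 20°, cos 20°); with |FC| = 19.3, C = (-46.3, 31.2). Then |WC| = |C − W| = 31.3.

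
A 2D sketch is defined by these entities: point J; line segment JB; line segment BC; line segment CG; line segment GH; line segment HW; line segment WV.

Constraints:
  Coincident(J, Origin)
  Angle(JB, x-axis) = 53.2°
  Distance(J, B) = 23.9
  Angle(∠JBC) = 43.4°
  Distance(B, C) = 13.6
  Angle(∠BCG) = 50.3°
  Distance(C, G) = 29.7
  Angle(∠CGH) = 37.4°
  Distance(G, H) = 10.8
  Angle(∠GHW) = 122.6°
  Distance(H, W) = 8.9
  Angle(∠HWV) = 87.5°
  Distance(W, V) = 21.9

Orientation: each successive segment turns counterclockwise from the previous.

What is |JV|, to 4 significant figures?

11.41

J is at the origin; JB runs at 53.2° with length 23.9, so B = (14.32, 19.14). ∠JBC = 43.4° gives BC at -170.2° from the x-axis; with |BC| = 13.6, C = (0.9151, 16.82). ∠BCG = 50.3° gives CG at -40.50° from the x-axis; with |CG| = 29.7, G = (23.50, -2.466). ∠CGH = 37.4° gives GH at 102.1° from the x-axis; with |GH| = 10.8, H = (21.24, 8.094). ∠GHW = 122.6° gives HW at 159.5° from the x-axis; with |HW| = 8.9, W = (12.90, 11.21). ∠HWV = 87.5° gives WV at -108.0° from the x-axis; with |WV| = 21.9, V = (6.131, -9.617). Then |JV| = |V − J| = 11.41.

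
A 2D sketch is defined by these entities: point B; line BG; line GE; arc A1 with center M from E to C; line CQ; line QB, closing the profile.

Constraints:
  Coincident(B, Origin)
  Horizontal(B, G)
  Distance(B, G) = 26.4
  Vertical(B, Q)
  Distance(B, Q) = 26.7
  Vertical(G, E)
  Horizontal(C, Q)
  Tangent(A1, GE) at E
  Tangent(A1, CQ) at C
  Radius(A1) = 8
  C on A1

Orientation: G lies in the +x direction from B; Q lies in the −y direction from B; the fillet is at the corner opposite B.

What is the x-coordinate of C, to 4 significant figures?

18.40

The virtual corner opposite B is at (26.40, -26.70). Tangency of A1 to GE means the radius ME is perpendicular to GE and the tangent condition forces MC to be normal to CQ, with radius 8.0, so the center M sits 8.0 in from both sides at M = (18.40, -18.70). That places the tangent points at E = (26.40, -18.70) on GE and C = (18.40, -26.70) on CQ. So C.x = 18.40.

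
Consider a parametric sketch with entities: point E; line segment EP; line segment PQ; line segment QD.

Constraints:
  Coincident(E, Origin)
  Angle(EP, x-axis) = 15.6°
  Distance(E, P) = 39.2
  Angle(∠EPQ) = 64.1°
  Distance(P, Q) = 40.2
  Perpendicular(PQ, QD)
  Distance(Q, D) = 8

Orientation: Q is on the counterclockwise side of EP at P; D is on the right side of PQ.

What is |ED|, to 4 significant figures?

49.03

E is at the origin; EP runs at 15.6° with length 39.2, so P = 39.2·(cos 15.6°, sin 15.6°) = (37.76, 10.54). ∠EPQ = 64.1°, so PQ runs at 15.6° + (180° − 64.1°) = 131.5° from the x-axis; with |PQ| = 40.2, Q = P + 40.2·(cos 131.5°, sin 131.5°) = (11.12, 40.65). PQ ⟂ QD; with |QD| = 8.0 on the right of PQ, D = Q + 8.0·(0.7490, 0.6626) = (17.11, 45.95). Then |ED| = |D − E| = 49.03.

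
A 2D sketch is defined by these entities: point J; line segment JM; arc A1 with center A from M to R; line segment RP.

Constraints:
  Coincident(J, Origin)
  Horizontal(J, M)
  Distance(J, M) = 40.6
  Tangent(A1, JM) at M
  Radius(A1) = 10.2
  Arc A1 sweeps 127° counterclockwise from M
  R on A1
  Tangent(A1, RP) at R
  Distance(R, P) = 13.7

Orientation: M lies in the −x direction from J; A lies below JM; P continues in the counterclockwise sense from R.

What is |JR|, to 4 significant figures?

51.41

J is at the origin; JM is horizontal with |JM| = 40.6 and M on the −x side, so M = (-40.60, 0.000). Since A1 is tangent to JM there, AM ⟂ JM, so A = M + (0, -10.2) = (-40.60, -10.20). On A1, M sits at bearing 90° from A; a 127° counterclockwise sweep puts R at bearing 217°, so R = A + 10.2·(cos 217°, sin 217°) = (-48.75, -16.34). Then |JR| = |R − J| = 51.41.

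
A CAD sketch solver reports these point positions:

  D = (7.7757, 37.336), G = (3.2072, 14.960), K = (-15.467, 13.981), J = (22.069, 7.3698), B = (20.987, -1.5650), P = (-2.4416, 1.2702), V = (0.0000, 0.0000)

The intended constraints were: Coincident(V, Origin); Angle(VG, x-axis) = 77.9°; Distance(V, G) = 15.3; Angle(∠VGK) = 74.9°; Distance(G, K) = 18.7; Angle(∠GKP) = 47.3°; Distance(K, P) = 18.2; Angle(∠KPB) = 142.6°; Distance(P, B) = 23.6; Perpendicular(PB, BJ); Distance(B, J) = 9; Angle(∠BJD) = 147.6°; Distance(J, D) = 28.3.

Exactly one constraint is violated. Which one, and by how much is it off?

Distance(J, D) = 28.3 — off by 4.90.

V = (0.00, 0.00) ✓; VG at 77.90° ✓; |VG| = 15.30 ✓; ∠VGK = 74.90° ✓; |GK| = 18.70 ✓; ∠GKP = 47.30° ✓; |KP| = 18.20 ✓; ∠KPB = 142.6° ✓; |PB| = 23.60 ✓; ∠(PB, BJ) = 90.00° ✓; |BJ| = 9.000 ✓; ∠BJD = 147.6° ✓; |JD| = 33.20 ✗.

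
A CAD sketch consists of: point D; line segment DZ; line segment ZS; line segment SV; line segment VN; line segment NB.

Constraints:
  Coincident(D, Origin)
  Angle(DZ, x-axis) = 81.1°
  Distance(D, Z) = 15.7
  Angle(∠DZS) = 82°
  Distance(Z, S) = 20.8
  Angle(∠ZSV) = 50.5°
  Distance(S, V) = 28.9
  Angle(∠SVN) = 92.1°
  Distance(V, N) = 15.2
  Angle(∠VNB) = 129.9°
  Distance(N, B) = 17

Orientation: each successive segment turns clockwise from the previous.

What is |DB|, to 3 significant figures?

23.2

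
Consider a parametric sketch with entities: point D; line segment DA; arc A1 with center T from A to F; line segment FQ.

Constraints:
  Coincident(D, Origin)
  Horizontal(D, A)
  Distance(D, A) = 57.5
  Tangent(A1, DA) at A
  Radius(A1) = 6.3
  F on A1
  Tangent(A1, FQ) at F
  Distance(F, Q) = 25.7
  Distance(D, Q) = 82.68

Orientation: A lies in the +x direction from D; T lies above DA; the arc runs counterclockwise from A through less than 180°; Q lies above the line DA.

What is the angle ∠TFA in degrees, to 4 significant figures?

67.83°

D is at the origin; DA is horizontal with |DA| = 57.5 and A on the +x side, so A = (57.50, 0.000). The tangent condition forces TA to be normal to DA, so T = A + (0, 6.3) = (57.50, 6.300). Since TF ⟂ FQ (tangency), |TQ| = √(6.3² + 25.7²) = 26.46 regardless of where F sits on A1. So Q lies on both circle(D, 82.68) and circle(T, 26.46); the above-DA intersection is Q = (80.29, 19.75). F is the foot of the tangent from Q: F = (61.90, 1.794).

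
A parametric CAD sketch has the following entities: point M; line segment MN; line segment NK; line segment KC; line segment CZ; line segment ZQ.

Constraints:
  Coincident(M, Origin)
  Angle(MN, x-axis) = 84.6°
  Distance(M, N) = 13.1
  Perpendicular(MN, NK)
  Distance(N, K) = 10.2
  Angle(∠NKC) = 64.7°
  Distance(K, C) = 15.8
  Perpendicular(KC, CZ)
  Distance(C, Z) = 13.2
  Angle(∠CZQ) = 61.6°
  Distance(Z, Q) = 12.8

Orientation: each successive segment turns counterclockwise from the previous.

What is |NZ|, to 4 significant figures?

12.11

M is at the origin; MN runs at 84.6° with length 13.1, so N = (1.233, 13.04). The perpendicularity gives NK at right angles to MN, so NK runs at 174.6°; with |NK| = 10.2, K = (-8.922, 14.00). ∠NKC = 64.7° gives KC at -70.10° from the x-axis; with |KC| = 15.8, C = (-3.544, -0.8548). KC is perpendicular to CZ, so CZ runs at 19.90°; with |CZ| = 13.2, Z = (8.868, 3.638). Then |NZ| = |Z − N| = 12.11.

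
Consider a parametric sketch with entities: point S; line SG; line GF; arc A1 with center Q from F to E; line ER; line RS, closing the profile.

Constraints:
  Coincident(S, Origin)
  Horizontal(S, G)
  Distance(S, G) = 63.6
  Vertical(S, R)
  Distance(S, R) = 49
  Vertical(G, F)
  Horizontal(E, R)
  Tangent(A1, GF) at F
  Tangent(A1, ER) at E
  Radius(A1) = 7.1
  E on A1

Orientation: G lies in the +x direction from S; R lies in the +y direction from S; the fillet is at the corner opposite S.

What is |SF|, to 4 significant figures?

76.16

S is at the origin; S and G share the same y with |SG| = 63.6 and G on the +x side, so G = (63.60, 0.000). SR is vertical with |SR| = 49.0 and R on the +y side, so R = (0.000, 49.00). The virtual corner opposite S is at (63.60, 49.00). Since A1 is tangent to GF there, QF ⟂ GF and A1 meets ER tangentially, so QE is at right angles to ER, with radius 7.1, so the center Q sits 7.1 in from both sides at Q = (56.50, 41.90). That places the tangent points at F = (63.60, 41.90) on GF and E = (56.50, 49.00) on ER. Then |SF| = |F − S| = 76.16.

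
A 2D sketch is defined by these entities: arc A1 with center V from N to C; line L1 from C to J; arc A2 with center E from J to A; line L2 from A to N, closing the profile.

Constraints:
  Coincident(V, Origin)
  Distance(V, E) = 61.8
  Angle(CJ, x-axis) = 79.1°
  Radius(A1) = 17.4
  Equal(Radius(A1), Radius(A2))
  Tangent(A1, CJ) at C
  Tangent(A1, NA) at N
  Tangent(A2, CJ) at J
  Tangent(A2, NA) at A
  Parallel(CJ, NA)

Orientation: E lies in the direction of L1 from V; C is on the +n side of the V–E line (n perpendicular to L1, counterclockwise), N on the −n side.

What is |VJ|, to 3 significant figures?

64.2

The slot axis is L1's direction at 79.1°, so u = (cos 79.1°, sin 79.1°) = (0.189, 0.982) and n = (−sin 79.1°, cos 79.1°) = (-0.982, 0.189). V is at the origin and E lies 61.8 along u from V, so E = 61.8·u = (11.7, 60.7). Tangency of A1 to both parallel lines with radius 17.4 puts C and N at V ± 17.4·n: C = (-17.1, 3.29), N = (17.1, -3.29). Equal radii place J and A the same way about E: J = E + 17.4·n = (-5.40, 64.0), A = E − 17.4·n = (28.8, 57.4). Then |VJ| = |J − V| = 64.2.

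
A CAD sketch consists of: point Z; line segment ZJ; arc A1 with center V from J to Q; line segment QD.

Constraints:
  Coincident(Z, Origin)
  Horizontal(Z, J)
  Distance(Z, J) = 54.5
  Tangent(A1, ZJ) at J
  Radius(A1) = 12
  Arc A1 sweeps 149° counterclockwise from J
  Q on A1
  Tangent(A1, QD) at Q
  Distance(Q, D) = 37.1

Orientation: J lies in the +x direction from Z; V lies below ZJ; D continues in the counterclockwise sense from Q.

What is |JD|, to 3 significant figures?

48.7

Z is at the origin; ZJ is horizontal with |ZJ| = 54.5 and J on the +x side, so J = (54.5, 0.00). The tangent condition forces VJ to be normal to ZJ, so V = J + (0, -12) = (54.5, -12.0). On A1, J sits at bearing 90° from V; a 149° counterclockwise sweep puts Q at bearing 239°, so Q = V + 12.0·(cos 239°, sin 239°) = (48.3, -22.3). Tangency of A1 to QD means the radius VQ is perpendicular to QD, so QD runs along (−sin 239°, cos 239°); with |QD| = 37.1, D = (80.1, -41.4). Then |JD| = |D − J| = 48.7.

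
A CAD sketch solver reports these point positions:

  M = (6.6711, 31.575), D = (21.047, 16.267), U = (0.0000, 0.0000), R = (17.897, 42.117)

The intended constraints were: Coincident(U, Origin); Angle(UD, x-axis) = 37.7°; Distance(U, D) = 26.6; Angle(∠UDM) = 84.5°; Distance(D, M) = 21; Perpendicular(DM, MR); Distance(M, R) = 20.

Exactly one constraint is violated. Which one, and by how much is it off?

Distance(M, R) = 20 — off by 4.60.

U = (0.00, 0.00) ✓; UD at 37.70° ✓; |UD| = 26.60 ✓; ∠UDM = 84.50° ✓; |DM| = 21.00 ✓; ∠(DM, MR) = 90.00° ✓; |MR| = 15.40 ✗.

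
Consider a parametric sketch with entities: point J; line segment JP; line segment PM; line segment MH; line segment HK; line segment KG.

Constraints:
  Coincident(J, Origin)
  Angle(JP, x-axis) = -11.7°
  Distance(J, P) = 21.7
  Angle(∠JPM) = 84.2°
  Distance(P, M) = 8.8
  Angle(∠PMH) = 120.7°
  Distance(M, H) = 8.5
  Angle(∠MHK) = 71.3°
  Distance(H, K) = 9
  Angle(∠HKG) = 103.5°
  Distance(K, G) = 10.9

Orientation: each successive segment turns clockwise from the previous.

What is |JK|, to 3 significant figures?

12.6

J is at the origin; JP runs at -11.7° with length 21.7, so P = (21.2, -4.40). ∠JPM = 84.2° gives PM at -108° from the x-axis; with |PM| = 8.8, M = (18.6, -12.8). ∠PMH = 120.7° gives MH at -167° from the x-axis; with |MH| = 8.5, H = (10.3, -14.7). ∠MHK = 71.3° gives HK at 84.5° from the x-axis; with |HK| = 9.0, K = (11.2, -5.78). Then |JK| = |K − J| = 12.6.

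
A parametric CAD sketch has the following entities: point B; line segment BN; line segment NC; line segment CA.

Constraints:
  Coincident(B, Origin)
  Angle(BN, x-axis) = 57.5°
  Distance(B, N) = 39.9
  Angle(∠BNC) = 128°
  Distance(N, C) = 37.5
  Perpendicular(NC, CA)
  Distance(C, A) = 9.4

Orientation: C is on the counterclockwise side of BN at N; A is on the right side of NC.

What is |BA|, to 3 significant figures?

74.3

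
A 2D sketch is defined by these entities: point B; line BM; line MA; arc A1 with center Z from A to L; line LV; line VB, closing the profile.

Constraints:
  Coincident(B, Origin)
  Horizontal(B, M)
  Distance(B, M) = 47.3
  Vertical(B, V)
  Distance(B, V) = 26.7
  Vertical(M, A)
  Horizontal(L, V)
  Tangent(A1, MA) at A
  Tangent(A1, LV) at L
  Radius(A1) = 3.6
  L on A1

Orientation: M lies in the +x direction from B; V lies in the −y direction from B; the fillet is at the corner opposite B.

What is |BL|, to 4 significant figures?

51.21

B is at the origin; B and M share the same y with |BM| = 47.3 and M on the +x side, so M = (47.30, 0.000). B and V share the same x with |BV| = 26.7 and V on the −y side, so V = (0.000, -26.70). The virtual corner opposite B is at (47.30, -26.70). Tangency of A1 to MA means the radius ZA is perpendicular to MA and tangency of A1 to LV means the radius ZL is perpendicular to LV, with radius 3.6, so the center Z sits 3.6 in from both sides at Z = (43.70, -23.10). That places the tangent points at A = (47.30, -23.10) on MA and L = (43.70, -26.70) on LV. Then |BL| = |L − B| = 51.21.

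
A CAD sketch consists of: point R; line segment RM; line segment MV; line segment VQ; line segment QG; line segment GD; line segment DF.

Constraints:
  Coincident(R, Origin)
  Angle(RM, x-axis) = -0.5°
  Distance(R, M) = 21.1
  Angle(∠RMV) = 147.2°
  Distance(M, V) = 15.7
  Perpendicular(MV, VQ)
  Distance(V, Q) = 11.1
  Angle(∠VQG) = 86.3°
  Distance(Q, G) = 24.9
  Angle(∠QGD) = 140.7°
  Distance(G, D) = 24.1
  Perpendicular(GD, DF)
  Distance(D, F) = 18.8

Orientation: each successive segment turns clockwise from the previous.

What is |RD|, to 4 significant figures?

20.48

R is at the origin; RM runs at -0.5° with length 21.1, so M = (21.10, -0.1841). ∠RMV = 147.2° gives MV at -33.30° from the x-axis; with |MV| = 15.7, V = (34.22, -8.804). The perpendicularity gives VQ at right angles to MV, so VQ runs at -123.3°; with |VQ| = 11.1, Q = (28.13, -18.08). ∠VQG = 86.3° gives QG at 143.0° from the x-axis; with |QG| = 24.9, G = (8.241, -3.096). ∠QGD = 140.7° gives GD at 103.7° from the x-axis; with |GD| = 24.1, D = (2.533, 20.32). Then |RD| = |D − R| = 20.48.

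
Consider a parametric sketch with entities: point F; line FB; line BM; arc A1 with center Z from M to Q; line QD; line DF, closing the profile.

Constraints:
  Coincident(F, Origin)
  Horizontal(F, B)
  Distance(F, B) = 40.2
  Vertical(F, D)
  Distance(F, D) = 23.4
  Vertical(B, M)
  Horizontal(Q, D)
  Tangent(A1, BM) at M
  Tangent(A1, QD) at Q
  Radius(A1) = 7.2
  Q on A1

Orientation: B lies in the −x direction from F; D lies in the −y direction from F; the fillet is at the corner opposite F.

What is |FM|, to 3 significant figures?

43.3

F is at the origin; F and B share the same y with |FB| = 40.2 and B on the −x side, so B = (-40.2, 0.00). F and D share the same x with |FD| = 23.4 and D on the −y side, so D = (0.00, -23.4). The virtual corner opposite F is at (-40.2, -23.4). The tangent condition forces ZM to be normal to BM and the tangent condition forces ZQ to be normal to QD, with radius 7.2, so the center Z sits 7.2 in from both sides at Z = (-33.0, -16.2). That places the tangent points at M = (-40.2, -16.2) on BM and Q = (-33.0, -23.4) on QD. Then |FM| = |M − F| = 43.3.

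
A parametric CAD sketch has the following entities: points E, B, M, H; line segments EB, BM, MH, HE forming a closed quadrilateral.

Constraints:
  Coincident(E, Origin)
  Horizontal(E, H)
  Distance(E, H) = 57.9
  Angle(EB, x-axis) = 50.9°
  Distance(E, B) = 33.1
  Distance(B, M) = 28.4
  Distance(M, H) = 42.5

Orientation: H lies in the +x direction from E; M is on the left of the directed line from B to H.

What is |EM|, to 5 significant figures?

60.625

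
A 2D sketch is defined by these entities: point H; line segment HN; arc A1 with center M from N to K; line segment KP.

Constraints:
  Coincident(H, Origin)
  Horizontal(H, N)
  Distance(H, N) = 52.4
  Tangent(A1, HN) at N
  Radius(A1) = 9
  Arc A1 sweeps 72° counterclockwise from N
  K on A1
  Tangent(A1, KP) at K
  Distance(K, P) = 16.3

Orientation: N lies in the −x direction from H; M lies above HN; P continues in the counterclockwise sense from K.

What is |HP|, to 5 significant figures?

44.469

H is at the origin; H and N share the same y with |HN| = 52.4 and N on the −x side, so N = (-52.400, 0.0000). Tangency of A1 to HN means the radius MN is perpendicular to HN, so M = N + (0, 9) = (-52.400, 9.0000). On A1, N sits at bearing -90° from M; a 72° counterclockwise sweep puts K at bearing -18°, so K = M + 9.0·(cos -18°, sin -18°) = (-43.840, 6.2188). Since A1 is tangent to KP there, MK ⟂ KP, so KP runs along (−sin -18°, cos -18°); with |KP| = 16.3, P = (-38.804, 21.721). Then |HP| = |P − H| = 44.469.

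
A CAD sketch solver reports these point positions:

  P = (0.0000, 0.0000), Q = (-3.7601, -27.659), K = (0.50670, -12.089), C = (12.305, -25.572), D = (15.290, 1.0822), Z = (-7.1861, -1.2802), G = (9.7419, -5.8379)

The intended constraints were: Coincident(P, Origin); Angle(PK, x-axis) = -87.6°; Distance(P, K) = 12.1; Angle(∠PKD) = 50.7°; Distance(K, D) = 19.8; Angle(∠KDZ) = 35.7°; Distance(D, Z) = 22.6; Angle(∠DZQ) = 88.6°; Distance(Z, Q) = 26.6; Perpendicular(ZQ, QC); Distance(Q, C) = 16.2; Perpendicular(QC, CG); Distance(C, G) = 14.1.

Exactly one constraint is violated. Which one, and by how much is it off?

Distance(C, G) = 14.1 — off by 5.80.

P = (0.00, 0.00) ✓; PK at -87.60° ✓; |PK| = 12.10 ✓; ∠PKD = 50.70° ✓; |KD| = 19.80 ✓; ∠KDZ = 35.70° ✓; |DZ| = 22.60 ✓; ∠DZQ = 88.60° ✓; |ZQ| = 26.60 ✓; ∠(ZQ, QC) = 90.00° ✓; |QC| = 16.20 ✓; ∠(QC, CG) = 90.00° ✓; |CG| = 19.90 ✗.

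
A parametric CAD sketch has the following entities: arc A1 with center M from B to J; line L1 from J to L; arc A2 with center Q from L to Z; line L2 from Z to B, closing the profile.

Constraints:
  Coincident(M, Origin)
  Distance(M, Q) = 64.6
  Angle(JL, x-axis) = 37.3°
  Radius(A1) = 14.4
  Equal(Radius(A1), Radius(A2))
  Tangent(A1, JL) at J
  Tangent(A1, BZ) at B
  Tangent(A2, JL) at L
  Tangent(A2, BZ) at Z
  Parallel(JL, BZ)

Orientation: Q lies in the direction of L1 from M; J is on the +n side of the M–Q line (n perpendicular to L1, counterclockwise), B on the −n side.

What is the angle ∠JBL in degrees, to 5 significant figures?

65.972°

The slot axis is L1's direction at 37.3°, so u = (cos 37.3°, sin 37.3°) = (0.79547, 0.60599) and n = (−sin 37.3°, cos 37.3°) = (-0.60599, 0.79547). M is at the origin and Q lies 64.6 along u from M, so Q = 64.6·u = (51.388, 39.147). Tangency of A1 to both parallel lines with radius 14.4 puts J and B at M ± 14.4·n: J = (-8.7262, 11.455), B = (8.7262, -11.455). Equal radii place L and Z the same way about Q: L = Q + 14.4·n = (42.661, 50.602), Z = Q − 14.4·n = (60.114, 27.692). Then cos ∠JBL = BJ·BL / (|BJ||BL|), giving 65.972°.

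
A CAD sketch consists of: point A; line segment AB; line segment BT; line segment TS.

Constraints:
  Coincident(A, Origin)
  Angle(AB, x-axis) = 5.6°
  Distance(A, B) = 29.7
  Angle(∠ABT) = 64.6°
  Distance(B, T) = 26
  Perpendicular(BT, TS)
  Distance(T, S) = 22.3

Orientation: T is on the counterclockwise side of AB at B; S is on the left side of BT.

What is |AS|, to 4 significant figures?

14.01

A is at the origin; AB runs at 5.6° with length 29.7, so B = 29.7·(cos 5.6°, sin 5.6°) = (29.56, 2.898). ∠ABT = 64.6°, so BT runs at 5.6° + (180° − 64.6°) = 121.0° from the x-axis; with |BT| = 26.0, T = B + 26.0·(cos 121.0°, sin 121.0°) = (16.17, 25.18). BT ⟂ TS; with |TS| = 22.3 on the left of BT, S = T + 22.3·(-0.8572, -0.5150) = (-2.948, 13.70). Then |AS| = |S − A| = 14.01.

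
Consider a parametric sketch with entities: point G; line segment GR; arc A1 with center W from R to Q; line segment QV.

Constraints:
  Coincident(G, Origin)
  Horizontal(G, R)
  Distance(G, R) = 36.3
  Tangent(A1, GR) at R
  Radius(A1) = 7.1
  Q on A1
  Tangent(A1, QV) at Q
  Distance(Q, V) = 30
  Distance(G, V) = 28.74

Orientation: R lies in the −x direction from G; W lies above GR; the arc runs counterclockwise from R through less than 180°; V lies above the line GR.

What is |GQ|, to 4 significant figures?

30.87

G is at the origin; G and R share the same y with |GR| = 36.3 and R on the −x side, so R = (-36.30, 0.000). Since A1 is tangent to GR there, WR ⟂ GR, so W = R + (0, 7.1) = (-36.30, 7.100). Since WQ ⟂ QV (tangency), |WV| = √(7.1² + 30.0²) = 30.83 regardless of where Q sits on A1. So V lies on both circle(G, 28.74) and circle(W, 30.83); the above-GR intersection is V = (-12.02, 26.10). Q is the foot of the tangent from V: Q = (-30.75, 2.668).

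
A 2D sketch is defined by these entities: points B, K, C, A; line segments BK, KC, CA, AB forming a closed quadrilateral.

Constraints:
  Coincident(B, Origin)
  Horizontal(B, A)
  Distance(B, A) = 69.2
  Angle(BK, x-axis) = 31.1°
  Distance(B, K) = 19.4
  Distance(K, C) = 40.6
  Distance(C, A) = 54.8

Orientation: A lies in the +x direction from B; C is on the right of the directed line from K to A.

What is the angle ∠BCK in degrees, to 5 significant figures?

28.326°

B is at the origin; B and A share the same y with |BA| = 69.2 and A in +x, so A = (69.2, 0). BK runs at 31.1° with |BK| = 19.4, so K = (16.612, 10.021). C is determined by |KC| = 40.6 and |CA| = 54.8 together: it lies at the intersection of circle(K, 40.6) and circle(A, 54.8). With |KA| = 53.535, the foot of the radical line on KA is 14.115 from K and the perpendicular offset is √(40.6² − 14.115²) = 38.067. Taking the right-of-KA solution: C = (23.351, -30.016).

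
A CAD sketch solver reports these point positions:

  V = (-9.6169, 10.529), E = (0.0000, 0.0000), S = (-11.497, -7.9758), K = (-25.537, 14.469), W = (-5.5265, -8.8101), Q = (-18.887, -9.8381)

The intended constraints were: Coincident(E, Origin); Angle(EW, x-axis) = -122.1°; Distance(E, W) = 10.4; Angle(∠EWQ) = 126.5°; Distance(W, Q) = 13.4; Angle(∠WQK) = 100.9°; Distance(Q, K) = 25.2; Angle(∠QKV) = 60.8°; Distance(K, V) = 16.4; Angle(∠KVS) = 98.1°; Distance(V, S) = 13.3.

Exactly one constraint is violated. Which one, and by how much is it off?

Distance(V, S) = 13.3 — off by 5.30.

E = (0.00, 0.00) ✓; EW at -122.1° ✓; |EW| = 10.40 ✓; ∠EWQ = 126.5° ✓; |WQ| = 13.40 ✓; ∠WQK = 100.9° ✓; |QK| = 25.20 ✓; ∠QKV = 60.80° ✓; |KV| = 16.40 ✓; ∠KVS = 98.10° ✓; |VS| = 18.60 ✗.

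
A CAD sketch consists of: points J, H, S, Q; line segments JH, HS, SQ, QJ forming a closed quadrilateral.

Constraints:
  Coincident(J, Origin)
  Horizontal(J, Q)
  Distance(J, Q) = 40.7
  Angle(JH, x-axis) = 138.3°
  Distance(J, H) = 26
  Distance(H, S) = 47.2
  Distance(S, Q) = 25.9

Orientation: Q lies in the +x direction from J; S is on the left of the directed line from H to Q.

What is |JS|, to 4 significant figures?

35.42

J is at the origin; JQ is horizontal with |JQ| = 40.7 and Q in +x, so Q = (40.7, 0). JH runs at 138.3° with |JH| = 26.0, so H = (-19.41, 17.30). S is determined by |HS| = 47.2 and |SQ| = 25.9 together: it lies at the intersection of circle(H, 47.2) and circle(Q, 25.9). With |HQ| = 62.55, the foot of the radical line on HQ is 43.72 from H and the perpendicular offset is √(47.2² − 43.72²) = 17.78. Taking the left-of-HQ solution: S = (27.52, 22.30).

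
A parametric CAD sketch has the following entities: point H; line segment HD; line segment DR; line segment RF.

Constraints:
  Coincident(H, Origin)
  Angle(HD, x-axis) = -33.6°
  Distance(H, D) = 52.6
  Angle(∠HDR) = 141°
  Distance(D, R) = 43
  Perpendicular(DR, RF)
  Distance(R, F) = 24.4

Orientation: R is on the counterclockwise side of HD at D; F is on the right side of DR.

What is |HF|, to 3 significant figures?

102

H is at the origin; HD runs at -33.6° with length 52.6, so D = 52.6·(cos -33.6°, sin -33.6°) = (43.8, -29.1). ∠HDR = 141.0°, so DR runs at -33.6° + (180° − 141.0°) = 5.40° from the x-axis; with |DR| = 43.0, R = D + 43.0·(cos 5.40°, sin 5.40°) = (86.6, -25.1). DR is perpendicular to RF; with |RF| = 24.4 on the right of DR, F = R + 24.4·(0.0941, -0.996) = (88.9, -49.4). Then |HF| = |F − H| = 102.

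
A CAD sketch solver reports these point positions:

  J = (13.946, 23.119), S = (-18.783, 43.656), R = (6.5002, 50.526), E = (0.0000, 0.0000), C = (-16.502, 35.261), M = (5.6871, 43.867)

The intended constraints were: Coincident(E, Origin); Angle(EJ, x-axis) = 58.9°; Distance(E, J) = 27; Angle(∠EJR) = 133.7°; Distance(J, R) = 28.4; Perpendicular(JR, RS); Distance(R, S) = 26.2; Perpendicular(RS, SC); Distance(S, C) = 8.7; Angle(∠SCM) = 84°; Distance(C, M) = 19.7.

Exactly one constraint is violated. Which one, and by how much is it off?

Distance(C, M) = 19.7 — off by 4.10.

E = (0.00, 0.00) ✓; EJ at 58.90° ✓; |EJ| = 27.00 ✓; ∠EJR = 133.7° ✓; |JR| = 28.40 ✓; ∠(JR, RS) = 90.00° ✓; |RS| = 26.20 ✓; ∠(RS, SC) = 90.00° ✓; |SC| = 8.699 ✓; ∠SCM = 84.00° ✓; |CM| = 23.80 ✗.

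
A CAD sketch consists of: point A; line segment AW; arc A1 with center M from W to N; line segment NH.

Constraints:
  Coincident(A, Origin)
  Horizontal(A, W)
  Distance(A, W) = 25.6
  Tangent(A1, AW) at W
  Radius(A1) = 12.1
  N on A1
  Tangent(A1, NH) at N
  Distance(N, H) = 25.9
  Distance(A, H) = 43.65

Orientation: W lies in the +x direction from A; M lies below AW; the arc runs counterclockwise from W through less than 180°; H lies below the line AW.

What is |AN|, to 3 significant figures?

19.7

Checks: A.y = 0.00, W.y = 0.00 ✓; |MN| = 12.10 ✓; ∠(MN, NH) = 90.00° ✓; |NH| = 25.90 ✓; |AH| = 43.65 ✓.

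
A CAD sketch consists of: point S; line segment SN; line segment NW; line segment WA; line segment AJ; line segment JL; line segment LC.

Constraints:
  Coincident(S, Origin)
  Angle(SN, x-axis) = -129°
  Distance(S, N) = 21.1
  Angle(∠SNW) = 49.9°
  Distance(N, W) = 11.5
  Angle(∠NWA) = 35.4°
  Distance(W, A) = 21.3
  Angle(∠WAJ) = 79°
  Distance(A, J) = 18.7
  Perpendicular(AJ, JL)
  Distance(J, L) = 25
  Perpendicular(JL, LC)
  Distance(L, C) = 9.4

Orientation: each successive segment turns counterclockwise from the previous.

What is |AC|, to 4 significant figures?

26.67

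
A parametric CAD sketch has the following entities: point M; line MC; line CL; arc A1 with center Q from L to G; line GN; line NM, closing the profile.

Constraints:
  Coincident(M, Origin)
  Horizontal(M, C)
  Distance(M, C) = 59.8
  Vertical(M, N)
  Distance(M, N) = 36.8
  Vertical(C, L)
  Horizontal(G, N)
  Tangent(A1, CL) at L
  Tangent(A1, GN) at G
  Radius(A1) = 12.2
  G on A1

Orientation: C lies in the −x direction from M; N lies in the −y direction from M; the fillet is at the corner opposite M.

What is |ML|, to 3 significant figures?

64.7

M is at the origin; M and C share the same y with |MC| = 59.8 and C on the −x side, so C = (-59.8, 0.00). MN is vertical with |MN| = 36.8 and N on the −y side, so N = (0.00, -36.8). The virtual corner opposite M is at (-59.8, -36.8). A1 meets CL tangentially, so QL is at right angles to CL and tangency of A1 to GN means the radius QG is perpendicular to GN, with radius 12.2, so the center Q sits 12.2 in from both sides at Q = (-47.6, -24.6). That places the tangent points at L = (-59.8, -24.6) on CL and G = (-47.6, -36.8) on GN. Then |ML| = |L − M| = 64.7.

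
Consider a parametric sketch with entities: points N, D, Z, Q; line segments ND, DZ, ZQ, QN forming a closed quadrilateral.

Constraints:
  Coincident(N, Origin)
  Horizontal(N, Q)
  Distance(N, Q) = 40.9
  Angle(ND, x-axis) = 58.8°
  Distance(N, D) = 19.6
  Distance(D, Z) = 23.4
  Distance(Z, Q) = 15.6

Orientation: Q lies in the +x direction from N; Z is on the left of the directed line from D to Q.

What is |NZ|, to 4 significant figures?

36.03

Checks: |DZ| = 23.40 ✓; |ZQ| = 15.60 ✓.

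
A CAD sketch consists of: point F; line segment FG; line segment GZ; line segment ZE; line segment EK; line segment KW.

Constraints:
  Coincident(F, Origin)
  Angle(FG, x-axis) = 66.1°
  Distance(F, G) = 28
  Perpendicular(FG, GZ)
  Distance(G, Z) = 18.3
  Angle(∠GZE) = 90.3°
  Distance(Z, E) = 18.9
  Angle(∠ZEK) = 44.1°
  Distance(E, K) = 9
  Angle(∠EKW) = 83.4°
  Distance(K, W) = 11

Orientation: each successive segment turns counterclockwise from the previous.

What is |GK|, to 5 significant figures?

17.377

F is at the origin; FG runs at 66.1° with length 28.0, so G = (11.344, 25.599). The perpendicularity gives GZ at right angles to FG, so GZ runs at 156.10°; with |GZ| = 18.3, Z = (-5.3869, 33.013). ∠GZE = 90.3° gives ZE at -114.20° from the x-axis; with |ZE| = 18.9, E = (-13.134, 15.774). ∠ZEK = 44.1° gives EK at 21.700° from the x-axis; with |EK| = 9.0, K = (-4.7722, 19.102). Then |GK| = |K − G| = 17.377.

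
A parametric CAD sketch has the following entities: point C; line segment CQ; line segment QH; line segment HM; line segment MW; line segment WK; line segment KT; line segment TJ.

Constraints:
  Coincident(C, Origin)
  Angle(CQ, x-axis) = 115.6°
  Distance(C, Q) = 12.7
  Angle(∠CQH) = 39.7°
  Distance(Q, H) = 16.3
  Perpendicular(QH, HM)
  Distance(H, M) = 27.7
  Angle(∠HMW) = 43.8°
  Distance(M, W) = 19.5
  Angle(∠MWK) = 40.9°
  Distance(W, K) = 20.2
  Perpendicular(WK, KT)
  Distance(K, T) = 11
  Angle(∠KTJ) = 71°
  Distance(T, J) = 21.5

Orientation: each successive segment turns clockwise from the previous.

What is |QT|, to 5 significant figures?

34.336

C is at the origin; CQ runs at 115.6° with length 12.7, so Q = (-5.4875, 11.453). ∠CQH = 39.7° gives QH at -24.700° from the x-axis; with |QH| = 16.3, H = (9.3212, 4.6420). QH is perpendicular to HM, so HM runs at -114.70°; with |HM| = 27.7, M = (-2.2537, -20.524). ∠HMW = 43.8° gives MW at 109.10° from the x-axis; with |MW| = 19.5, W = (-8.6345, -2.0971). ∠MWK = 40.9° gives WK at -30.000° from the x-axis; with |WK| = 20.2, K = (8.8592, -12.197). WK is perpendicular to KT, so KT runs at -120.00°; with |KT| = 11.0, T = (3.3592, -21.723). Then |QT| = |T − Q| = 34.336.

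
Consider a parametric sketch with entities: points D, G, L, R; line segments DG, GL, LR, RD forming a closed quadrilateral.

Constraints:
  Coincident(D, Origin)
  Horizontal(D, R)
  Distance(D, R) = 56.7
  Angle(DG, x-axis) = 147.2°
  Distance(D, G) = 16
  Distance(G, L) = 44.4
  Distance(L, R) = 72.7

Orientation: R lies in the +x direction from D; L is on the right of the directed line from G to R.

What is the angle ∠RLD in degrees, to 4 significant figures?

49.95°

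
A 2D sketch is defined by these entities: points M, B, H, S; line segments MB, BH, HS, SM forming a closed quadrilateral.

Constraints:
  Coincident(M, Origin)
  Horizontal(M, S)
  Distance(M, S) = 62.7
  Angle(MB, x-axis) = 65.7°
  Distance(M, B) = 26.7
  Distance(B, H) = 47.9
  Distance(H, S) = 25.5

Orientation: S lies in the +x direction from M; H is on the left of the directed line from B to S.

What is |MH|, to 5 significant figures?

64.050

Checks: M.y = 0.00, S.y = 0.00 ✓; |BH| = 47.90 ✓; |HS| = 25.50 ✓.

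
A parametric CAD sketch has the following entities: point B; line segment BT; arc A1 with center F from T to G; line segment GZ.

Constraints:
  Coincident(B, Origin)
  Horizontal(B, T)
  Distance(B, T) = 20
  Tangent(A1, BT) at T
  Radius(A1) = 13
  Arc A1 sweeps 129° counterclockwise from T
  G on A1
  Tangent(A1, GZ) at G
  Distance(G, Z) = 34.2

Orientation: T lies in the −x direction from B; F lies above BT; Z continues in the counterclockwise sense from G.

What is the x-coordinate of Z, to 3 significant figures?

-31.4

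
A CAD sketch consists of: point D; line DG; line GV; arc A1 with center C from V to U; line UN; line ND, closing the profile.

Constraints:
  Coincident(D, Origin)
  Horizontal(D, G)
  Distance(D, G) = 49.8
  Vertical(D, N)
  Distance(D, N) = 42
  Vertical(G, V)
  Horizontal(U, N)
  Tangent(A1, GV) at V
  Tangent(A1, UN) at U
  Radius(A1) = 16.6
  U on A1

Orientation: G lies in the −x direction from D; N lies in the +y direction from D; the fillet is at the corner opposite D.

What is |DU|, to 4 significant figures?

53.54

D is at the origin; DG is horizontal with |DG| = 49.8 and G on the −x side, so G = (-49.80, 0.000). DN is vertical with |DN| = 42.0 and N on the +y side, so N = (0.000, 42.00). The virtual corner opposite D is at (-49.80, 42.00). The tangent condition forces CV to be normal to GV and the tangent condition forces CU to be normal to UN, with radius 16.6, so the center C sits 16.6 in from both sides at C = (-33.20, 25.40). That places the tangent points at V = (-49.80, 25.40) on GV and U = (-33.20, 42.00) on UN. Then |DU| = |U − D| = 53.54.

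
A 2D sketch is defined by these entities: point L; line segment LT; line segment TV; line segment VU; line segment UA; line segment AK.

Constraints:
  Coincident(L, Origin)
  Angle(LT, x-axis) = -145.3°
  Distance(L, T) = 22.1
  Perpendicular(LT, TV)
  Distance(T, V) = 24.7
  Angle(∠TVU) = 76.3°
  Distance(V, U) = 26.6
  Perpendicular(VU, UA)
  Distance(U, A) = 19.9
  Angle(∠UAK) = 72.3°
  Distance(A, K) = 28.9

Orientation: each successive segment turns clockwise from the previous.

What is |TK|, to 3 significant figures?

14.6

L is at the origin; LT runs at -145.3° with length 22.1, so T = (-18.2, -12.6). LT is perpendicular to TV, so TV runs at 125°; with |TV| = 24.7, V = (-32.2, 7.73). ∠TVU = 76.3° gives VU at 21.0° from the x-axis; with |VU| = 26.6, U = (-7.40, 17.3). The perpendicularity gives UA at right angles to VU, so UA runs at -69.0°; with |UA| = 19.9, A = (-0.266, -1.32). ∠UAK = 72.3° gives AK at -177° from the x-axis; with |AK| = 28.9, K = (-29.1, -2.98). Then |TK| = |K − T| = 14.6.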